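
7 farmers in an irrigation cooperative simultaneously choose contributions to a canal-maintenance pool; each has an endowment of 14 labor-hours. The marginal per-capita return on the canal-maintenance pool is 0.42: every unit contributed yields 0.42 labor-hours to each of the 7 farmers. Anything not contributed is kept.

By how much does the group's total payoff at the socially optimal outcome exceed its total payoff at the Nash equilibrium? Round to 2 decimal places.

190.12 labor-hours

The private return per contributed unit is 0.42 < 1, so contributing 0 is dominant for every player. At the Nash equilibrium everyone keeps their 14, and the group total is 7 × 14 = 98.
Each contributed unit returns 2.940 to the group as a whole (0.42 to each of 7 players), which exceeds 1, so the social optimum is full contribution: group total = 2.940 × 98 = 288.12.
Efficiency loss = 288.12 − 98 = 190.12.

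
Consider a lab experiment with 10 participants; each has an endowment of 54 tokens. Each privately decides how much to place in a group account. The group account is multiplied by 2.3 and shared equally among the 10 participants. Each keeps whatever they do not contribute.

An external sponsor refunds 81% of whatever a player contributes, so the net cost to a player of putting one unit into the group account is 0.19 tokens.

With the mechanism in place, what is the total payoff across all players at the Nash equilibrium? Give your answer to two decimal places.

1679.40 tokens

Under the mechanism each unit contributed yields (2.3/10) / 0.19 = 1.2105 back to its contributor per unit of net cost, which exceeds 1, making full contribution the dominant choice for everyone.
At the Nash equilibrium everyone contributes 54. Group total payoff = 10 × (54 × 0.81 + 2.3 × 54) = 1679.40.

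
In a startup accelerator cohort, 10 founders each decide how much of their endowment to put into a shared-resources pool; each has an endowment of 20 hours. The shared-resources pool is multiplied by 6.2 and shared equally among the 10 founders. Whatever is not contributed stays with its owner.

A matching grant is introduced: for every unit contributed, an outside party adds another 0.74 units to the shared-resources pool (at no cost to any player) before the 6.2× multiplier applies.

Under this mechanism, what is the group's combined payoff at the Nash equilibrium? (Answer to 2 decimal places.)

With the mechanism, a contributed unit returns 6.2 × 1.74 / 10 = 1.0788 per unit of net cost to the contributor — now above 1 — so contributing fully is weakly dominant for every player.
At the Nash equilibrium everyone contributes 20. Group total payoff = 6.2 × 1.74 × 200 = 2157.60.

2157.60 hours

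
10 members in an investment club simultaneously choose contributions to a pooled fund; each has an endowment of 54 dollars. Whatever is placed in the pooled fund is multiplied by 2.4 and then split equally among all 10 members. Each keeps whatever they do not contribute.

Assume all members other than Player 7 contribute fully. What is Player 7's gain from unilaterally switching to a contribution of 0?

Switching from a contribution of 54 to 0 lets Player 7 keep an extra 54 dollars, but lowers the pooled fund by 54, which costs Player 7 their own share of that drop: 2.4/10 × 54 = 12.96.
Net gain = 54 − 12.96 = 41.04. The private return per contributed unit (0.2400) is below 1, so free-riding is indeed the best response regardless of what the others do.

41.04 dollars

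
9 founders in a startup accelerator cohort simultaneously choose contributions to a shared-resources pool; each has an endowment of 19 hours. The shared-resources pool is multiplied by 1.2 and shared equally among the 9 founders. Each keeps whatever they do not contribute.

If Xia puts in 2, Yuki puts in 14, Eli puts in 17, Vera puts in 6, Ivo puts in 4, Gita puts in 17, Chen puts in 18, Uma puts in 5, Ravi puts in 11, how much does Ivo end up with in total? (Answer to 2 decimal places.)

27.53 hours

Total contributed: 2 + 14 + 17 + 6 + 4 + 17 + 18 + 5 + 11 = 94.
Each receives 1.2 × 94 / 9 = 12.53 from the shared-resources pool.
Ivo keeps 19 − 4 = 15, so Ivo's payoff is 15 + 12.53 = 27.53.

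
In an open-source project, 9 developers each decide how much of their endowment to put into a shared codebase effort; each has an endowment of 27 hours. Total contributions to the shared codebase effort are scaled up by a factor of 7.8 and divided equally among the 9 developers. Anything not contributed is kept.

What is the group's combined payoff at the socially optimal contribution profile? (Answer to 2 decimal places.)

Each contributed unit returns 7.800 to the group as a whole (0.8667 to each of 9 players), which exceeds 1, so the social optimum is full contribution: group total = 7.800 × 243 = 1895.40.

1895.40 hours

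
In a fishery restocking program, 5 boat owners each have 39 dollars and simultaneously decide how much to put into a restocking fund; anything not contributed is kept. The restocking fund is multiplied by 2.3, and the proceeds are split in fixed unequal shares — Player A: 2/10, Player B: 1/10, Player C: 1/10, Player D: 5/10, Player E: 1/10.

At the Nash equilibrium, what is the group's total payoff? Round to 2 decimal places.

245.70 dollars

A player with share s gets back 2.3·s per unit contributed, so full contribution is dominant for anyone with s > 1/2.3 = 0.4348 and zero contribution is dominant for anyone below.
The only share above 0.4348 is Player D's 5/10, contributing 39; the remaining 4 contribute 0. Total contributed: 39.
The restocking fund pays out 2.3 × 39 = 89.70 in total (split across the unequal shares, but the aggregate is all that matters for the group sum).
The 4 free-riders keep 39 each, adding 156. Group total = 156 + 89.70 = 245.70.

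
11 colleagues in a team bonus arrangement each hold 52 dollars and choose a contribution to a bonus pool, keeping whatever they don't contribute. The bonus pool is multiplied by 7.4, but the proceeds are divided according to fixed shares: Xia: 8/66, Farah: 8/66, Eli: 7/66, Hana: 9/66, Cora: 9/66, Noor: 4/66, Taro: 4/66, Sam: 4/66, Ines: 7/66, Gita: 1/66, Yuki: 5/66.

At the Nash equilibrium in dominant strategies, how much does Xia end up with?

A player with share s gets back 7.4·s per unit contributed, so full contribution is dominant for anyone with s > 1/7.4 = 0.1351 and zero contribution is dominant for anyone below.
The shares above 0.1351 belong to Hana and Cora, contributing 52 each; the remaining 9 contribute 0. Total contributed: 104.
Xia keeps 52 and receives 7.4 × 104 × 8/66 = 93.28 from the bonus pool, for a payoff of 145.28.

145.28 dollars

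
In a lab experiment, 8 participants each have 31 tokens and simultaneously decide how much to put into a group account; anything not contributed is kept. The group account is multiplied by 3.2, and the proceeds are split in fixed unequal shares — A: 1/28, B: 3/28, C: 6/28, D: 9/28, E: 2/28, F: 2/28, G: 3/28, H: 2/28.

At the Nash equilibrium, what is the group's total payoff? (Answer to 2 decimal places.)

316.20 tokens

Player j's private return per contributed unit is 3.2 × (j's share). Contributing is weakly dominant for j when that share is at least 1/3.2 = 0.3125, and contributing 0 is dominant otherwise.
Only D (9/28) clears that bar, contributing 31; the remaining 7 contribute 0. Total contributed: 31.
The group account pays out 3.2 × 31 = 99.20 in total (split across the unequal shares, but the aggregate is all that matters for the group sum).
The 7 free-riders keep 31 each, adding 217. Group total = 217 + 99.20 = 316.20.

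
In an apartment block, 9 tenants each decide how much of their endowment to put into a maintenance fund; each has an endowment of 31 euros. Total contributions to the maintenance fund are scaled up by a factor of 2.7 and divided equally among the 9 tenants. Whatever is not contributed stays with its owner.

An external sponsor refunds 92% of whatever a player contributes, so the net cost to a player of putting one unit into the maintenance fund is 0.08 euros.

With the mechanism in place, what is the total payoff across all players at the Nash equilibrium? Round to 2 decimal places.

Under the mechanism each unit contributed yields (2.7/9) / 0.08 = 3.7500 back to its contributor per unit of net cost, which exceeds 1, making full contribution the dominant choice for everyone.
At the Nash equilibrium everyone contributes 31. Group total payoff = 9 × (31 × 0.92 + 2.7 × 31) = 1009.98.

1009.98 euros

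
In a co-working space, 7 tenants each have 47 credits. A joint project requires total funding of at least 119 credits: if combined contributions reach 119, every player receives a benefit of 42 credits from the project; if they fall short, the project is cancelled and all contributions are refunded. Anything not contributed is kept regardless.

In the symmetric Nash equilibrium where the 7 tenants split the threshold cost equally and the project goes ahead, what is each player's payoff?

Equal share of the threshold: 119/7 = 17.
At this profile no one gains by cutting their contribution: any cut drops the total below 119, the project is cancelled, contributions are refunded, and the deviator ends with 47, which is less than 47 − 17 + 42 = 72. Contributing more than 17 just wastes the excess. So contributing exactly 17 is a best response.
Each player's payoff: 47 − 17 + 42 = 72.

72 credits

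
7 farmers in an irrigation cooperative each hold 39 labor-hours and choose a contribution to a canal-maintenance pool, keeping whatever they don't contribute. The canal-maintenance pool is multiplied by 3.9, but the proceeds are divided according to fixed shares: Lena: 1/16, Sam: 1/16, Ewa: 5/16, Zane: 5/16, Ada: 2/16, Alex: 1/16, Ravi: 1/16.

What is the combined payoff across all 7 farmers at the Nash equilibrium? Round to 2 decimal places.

499.20 labor-hours

For player j, contributing a unit is worthwhile iff 3.9 × (j's share) ≥ 1, i.e. iff j's share is at least 0.2564.
The shares above 0.2564 belong to Ewa and Zane, contributing 39 each; the remaining 5 contribute 0. Total contributed: 78.
The canal-maintenance pool pays out 3.9 × 78 = 304.20 in total (split across the unequal shares, but the aggregate is all that matters for the group sum).
The 5 free-riders keep 39 each, adding 195. Group total = 195 + 304.20 = 499.20.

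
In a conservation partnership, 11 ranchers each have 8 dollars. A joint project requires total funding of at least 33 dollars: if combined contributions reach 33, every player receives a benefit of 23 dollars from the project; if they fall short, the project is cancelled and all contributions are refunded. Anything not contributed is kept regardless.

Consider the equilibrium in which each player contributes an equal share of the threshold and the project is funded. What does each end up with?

Equal share of the threshold: 33/11 = 3.
At this profile no one gains by cutting their contribution: any cut drops the total below 33, the project is cancelled, contributions are refunded, and the deviator ends with 8, which is less than 8 − 3 + 23 = 28. Contributing more than 3 just wastes the excess. So contributing exactly 3 is a best response.
Each player's payoff: 8 − 3 + 23 = 28.

28 dollars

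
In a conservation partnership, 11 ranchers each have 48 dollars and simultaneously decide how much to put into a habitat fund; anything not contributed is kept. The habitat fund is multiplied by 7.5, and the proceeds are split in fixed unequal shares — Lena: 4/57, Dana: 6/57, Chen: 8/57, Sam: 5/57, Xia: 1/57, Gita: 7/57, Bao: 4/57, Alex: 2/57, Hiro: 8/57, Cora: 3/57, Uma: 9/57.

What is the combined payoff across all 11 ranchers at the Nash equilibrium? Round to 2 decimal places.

For player j, contributing a unit is worthwhile iff 7.5 × (j's share) ≥ 1, i.e. iff j's share is at least 0.1333.
Chen, Hiro and Uma are above the threshold, contributing 48 each; the remaining 8 contribute 0. Total contributed: 144.
The habitat fund pays out 7.5 × 144 = 1080.00 in total (split across the unequal shares, but the aggregate is all that matters for the group sum).
The 8 free-riders keep 48 each, adding 384. Group total = 384 + 1080.00 = 1464.00.

1464.00 dollars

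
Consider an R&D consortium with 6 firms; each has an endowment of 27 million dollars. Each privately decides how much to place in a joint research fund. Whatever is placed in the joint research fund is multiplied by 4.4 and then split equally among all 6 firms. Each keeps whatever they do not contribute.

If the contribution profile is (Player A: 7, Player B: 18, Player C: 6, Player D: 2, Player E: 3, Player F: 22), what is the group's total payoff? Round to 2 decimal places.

Total contributed: 7 + 18 + 6 + 2 + 3 + 22 = 58; total kept: 6 × 27 − 58 = 104.
The joint research fund pays out 4.4 × 58 = 255.20 in aggregate.
Group total = 104 + 255.20 = 359.20.

359.20 million dollars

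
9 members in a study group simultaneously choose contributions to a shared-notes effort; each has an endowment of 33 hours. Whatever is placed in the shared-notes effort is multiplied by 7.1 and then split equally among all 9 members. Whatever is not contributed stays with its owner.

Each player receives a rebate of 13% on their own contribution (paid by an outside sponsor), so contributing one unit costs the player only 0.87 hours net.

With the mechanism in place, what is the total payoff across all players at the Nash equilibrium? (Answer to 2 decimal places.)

297.00 hours

Even with the mechanism, each unit contributed returns only (7.1/9) / 0.87 = 0.9068 per unit of net cost, so contributing nothing is still dominant.
At the Nash equilibrium no one contributes; group total payoff = 9 × 33 = 297.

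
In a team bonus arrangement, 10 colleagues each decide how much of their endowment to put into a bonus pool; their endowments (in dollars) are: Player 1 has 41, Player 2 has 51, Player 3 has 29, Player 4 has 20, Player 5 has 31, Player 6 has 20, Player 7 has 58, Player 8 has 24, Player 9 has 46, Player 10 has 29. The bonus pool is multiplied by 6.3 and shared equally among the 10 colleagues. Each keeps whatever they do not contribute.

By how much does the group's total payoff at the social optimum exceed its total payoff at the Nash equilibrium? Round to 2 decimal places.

The private return per contributed unit is 6.3/10 = 0.6300 < 1 for every player regardless of endowment, so the Nash equilibrium is zero contribution and the group total is Σ E_j = 41 + 51 + 29 + 20 + 31 + 20 + 58 + 24 + 46 + 29 = 349.
Each contributed unit returns 6.300 to the group, so the social optimum is full contribution by everyone: group total = 6.300 × 349 = 2198.70.
Efficiency loss = (6.300 − 1) × 349 = 1849.70.

1849.70 dollars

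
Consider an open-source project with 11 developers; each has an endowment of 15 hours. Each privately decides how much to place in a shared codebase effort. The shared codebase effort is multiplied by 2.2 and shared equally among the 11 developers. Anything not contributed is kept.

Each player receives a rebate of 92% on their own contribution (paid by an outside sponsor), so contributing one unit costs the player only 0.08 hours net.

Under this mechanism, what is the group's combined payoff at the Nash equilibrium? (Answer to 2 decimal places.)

The effective private return per unit is now (2.2/11) / 0.08 = 2.5000 > 1, so every player's dominant strategy flips to full contribution.
So the Nash equilibrium is full contribution by all 11; the group earns 11 × (15 × 0.92 + 2.2 × 15) = 514.80.

514.80 hours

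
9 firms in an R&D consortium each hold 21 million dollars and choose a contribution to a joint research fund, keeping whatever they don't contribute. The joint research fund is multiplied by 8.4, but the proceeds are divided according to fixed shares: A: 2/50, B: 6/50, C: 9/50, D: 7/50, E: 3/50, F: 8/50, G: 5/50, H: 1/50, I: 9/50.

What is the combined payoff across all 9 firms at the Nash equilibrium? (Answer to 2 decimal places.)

966.00 million dollars

Each unit j contributes comes back to j as 8.4 × (j's share), so j prefers to contribute only if that share exceeds 1/8.4 = 0.1190; otherwise keeping the unit dominates.
The shares above 0.1190 belong to B, C, D, F and I, contributing 21 each; the remaining 4 contribute 0. Total contributed: 105.
The joint research fund pays out 8.4 × 105 = 882.00 in total (split across the unequal shares, but the aggregate is all that matters for the group sum).
The 4 free-riders keep 21 each, adding 84. Group total = 84 + 882.00 = 966.00.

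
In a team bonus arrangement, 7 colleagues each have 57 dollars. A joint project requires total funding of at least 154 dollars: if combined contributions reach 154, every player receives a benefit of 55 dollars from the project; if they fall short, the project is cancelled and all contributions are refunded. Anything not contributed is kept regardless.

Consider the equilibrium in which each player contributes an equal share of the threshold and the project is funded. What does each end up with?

90 dollars

Equal share of the threshold: 154/7 = 22.
At this profile no one gains by cutting their contribution: any cut drops the total below 154, the project is cancelled, contributions are refunded, and the deviator ends with 57, which is less than 57 − 22 + 55 = 90. Contributing more than 22 just wastes the excess. So contributing exactly 22 is a best response.
Each player's payoff: 57 − 22 + 55 = 90.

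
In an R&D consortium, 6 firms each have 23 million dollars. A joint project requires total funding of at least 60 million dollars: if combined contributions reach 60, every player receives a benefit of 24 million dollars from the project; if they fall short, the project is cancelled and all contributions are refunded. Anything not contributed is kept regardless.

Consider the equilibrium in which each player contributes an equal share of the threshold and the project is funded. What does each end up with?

37 million dollars

Equal share of the threshold: 60/6 = 10.
At this profile no one gains by cutting their contribution: any cut drops the total below 60, the project is cancelled, contributions are refunded, and the deviator ends with 23, which is less than 23 − 10 + 24 = 37. Contributing more than 10 just wastes the excess. So contributing exactly 10 is a best response.
Each player's payoff: 23 − 10 + 24 = 37.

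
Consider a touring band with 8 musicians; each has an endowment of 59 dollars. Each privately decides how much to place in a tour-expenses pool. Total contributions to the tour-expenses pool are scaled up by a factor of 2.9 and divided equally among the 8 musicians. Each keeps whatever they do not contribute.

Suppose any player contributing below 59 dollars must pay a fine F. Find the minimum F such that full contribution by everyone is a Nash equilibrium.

Given the others contribute fully, the best deviation is to contribute 0 (any partial contribution still incurs the fine and gives up units whose private return 0.3625 is below 1).
Deviating from 59 to 0 saves 59 dollars but forfeits the deviator's share of the drop in the tour-expenses pool: 2.9/8 × 59 = 21.39.
So the deviation gain is 59 − 21.39 = 37.61, and the fine must be at least 37.61 dollars to wipe it out.

37.61 dollars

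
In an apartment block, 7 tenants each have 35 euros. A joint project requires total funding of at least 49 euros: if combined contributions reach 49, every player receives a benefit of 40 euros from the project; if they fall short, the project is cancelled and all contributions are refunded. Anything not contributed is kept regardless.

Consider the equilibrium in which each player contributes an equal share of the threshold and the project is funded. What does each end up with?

Equal share of the threshold: 49/7 = 7.
At this profile no one gains by cutting their contribution: any cut drops the total below 49, the project is cancelled, contributions are refunded, and the deviator ends with 35, which is less than 35 − 7 + 40 = 68. Contributing more than 7 just wastes the excess. So contributing exactly 7 is a best response.
Each player's payoff: 35 − 7 + 40 = 68.

68 euros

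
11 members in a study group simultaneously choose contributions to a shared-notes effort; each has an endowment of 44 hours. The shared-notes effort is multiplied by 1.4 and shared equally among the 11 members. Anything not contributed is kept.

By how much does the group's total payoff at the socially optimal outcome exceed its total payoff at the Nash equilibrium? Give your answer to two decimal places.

193.60 hours

Each contributed unit returns 1.4/11 = 0.1273 to its contributor — below 1 — so contributing 0 is dominant for every player. At the Nash equilibrium everyone keeps their 44, and the group total is 11 × 44 = 484.
Each contributed unit returns 1.400 to the group as a whole (0.1273 to each of 11 players), which exceeds 1, so the social optimum is full contribution: group total = 1.400 × 484 = 677.60.
Efficiency loss = 677.60 − 484 = 193.60.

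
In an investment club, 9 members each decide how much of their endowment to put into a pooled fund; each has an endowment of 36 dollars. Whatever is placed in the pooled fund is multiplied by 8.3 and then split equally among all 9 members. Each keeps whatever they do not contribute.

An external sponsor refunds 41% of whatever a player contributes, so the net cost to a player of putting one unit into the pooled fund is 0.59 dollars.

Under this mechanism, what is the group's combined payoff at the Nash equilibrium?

Under the mechanism each unit contributed yields (8.3/9) / 0.59 = 1.5631 back to its contributor per unit of net cost, which exceeds 1, making full contribution the dominant choice for everyone.
So the Nash equilibrium is full contribution by all 9; the group earns 9 × (36 × 0.41 + 8.3 × 36) = 2822.04.

2822.04 dollars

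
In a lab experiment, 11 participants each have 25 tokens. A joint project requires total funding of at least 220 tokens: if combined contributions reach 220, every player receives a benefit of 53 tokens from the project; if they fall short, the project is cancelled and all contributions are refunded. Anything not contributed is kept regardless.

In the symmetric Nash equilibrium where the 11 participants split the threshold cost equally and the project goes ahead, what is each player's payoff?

58 tokens

Equal share of the threshold: 220/11 = 20.
At this profile no one gains by cutting their contribution: any cut drops the total below 220, the project is cancelled, contributions are refunded, and the deviator ends with 25, which is less than 25 − 20 + 53 = 58. Contributing more than 20 just wastes the excess. So contributing exactly 20 is a best response.
Each player's payoff: 25 − 20 + 53 = 58.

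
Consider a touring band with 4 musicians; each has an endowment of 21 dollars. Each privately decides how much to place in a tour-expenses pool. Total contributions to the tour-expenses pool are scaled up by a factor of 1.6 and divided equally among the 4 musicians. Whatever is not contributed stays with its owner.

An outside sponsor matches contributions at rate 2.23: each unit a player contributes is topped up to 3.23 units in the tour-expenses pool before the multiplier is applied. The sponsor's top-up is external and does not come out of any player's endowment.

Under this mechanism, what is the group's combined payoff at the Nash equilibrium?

Under the mechanism each unit contributed yields 1.6 × 3.23 / 4 = 1.2920 back to its contributor per unit of net cost, which exceeds 1, making full contribution the dominant choice for everyone.
So the Nash equilibrium is full contribution by all 4; the group earns 1.6 × 3.23 × 84 = 434.11.

434.11 dollars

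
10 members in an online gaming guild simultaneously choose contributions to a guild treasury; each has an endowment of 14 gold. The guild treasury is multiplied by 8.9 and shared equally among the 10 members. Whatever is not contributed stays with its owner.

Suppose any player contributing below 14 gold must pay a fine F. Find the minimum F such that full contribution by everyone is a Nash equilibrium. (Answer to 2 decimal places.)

Given the others contribute fully, the best deviation is to contribute 0 (any partial contribution still incurs the fine and gives up units whose private return 0.8900 is below 1).
Deviating from 14 to 0 saves 14 gold but forfeits the deviator's share of the drop in the guild treasury: 8.9/10 × 14 = 12.46.
So the deviation gain is 14 − 12.46 = 1.54, and the fine must be at least 1.54 gold to wipe it out.

1.54 gold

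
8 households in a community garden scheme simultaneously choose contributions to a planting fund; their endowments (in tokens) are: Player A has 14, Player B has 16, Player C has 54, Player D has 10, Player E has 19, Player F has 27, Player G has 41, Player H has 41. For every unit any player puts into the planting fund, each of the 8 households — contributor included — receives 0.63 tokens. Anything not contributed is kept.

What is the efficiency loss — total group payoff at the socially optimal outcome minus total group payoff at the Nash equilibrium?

The private return per contributed unit is 0.63 < 1 for everyone, so the Nash equilibrium is zero contribution and the group total is Σ E_j = 14 + 16 + 54 + 10 + 19 + 27 + 41 + 41 = 222.
Each contributed unit returns 5.040 to the group, so the social optimum is full contribution by everyone: group total = 5.040 × 222 = 1118.88.
Efficiency loss = (5.040 − 1) × 222 = 896.88.

896.88 tokens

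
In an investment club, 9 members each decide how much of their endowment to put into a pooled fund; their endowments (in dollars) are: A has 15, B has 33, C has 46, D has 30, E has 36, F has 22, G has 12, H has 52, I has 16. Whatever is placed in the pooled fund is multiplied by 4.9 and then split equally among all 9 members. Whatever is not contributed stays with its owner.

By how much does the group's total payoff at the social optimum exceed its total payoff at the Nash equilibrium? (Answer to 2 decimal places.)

The private return per contributed unit is 4.9/9 = 0.5444 < 1 for every player regardless of endowment, so the Nash equilibrium is zero contribution and the group total is Σ E_j = 15 + 33 + 46 + 30 + 36 + 22 + 12 + 52 + 16 = 262.
Each contributed unit returns 4.900 to the group, so the social optimum is full contribution by everyone: group total = 4.900 × 262 = 1283.80.
Efficiency loss = (4.900 − 1) × 262 = 1021.80.

1021.80 dollars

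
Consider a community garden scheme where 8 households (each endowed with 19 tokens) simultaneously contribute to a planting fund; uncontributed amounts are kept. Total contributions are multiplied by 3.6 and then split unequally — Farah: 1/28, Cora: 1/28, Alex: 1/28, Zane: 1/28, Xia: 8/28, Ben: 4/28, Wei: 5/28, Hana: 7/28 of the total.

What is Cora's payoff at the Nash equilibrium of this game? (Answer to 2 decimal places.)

21.44 tokens

Each unit j contributes comes back to j as 3.6 × (j's share), so j prefers to contribute only if that share exceeds 1/3.6 = 0.2778; otherwise keeping the unit dominates.
The only share above 0.2778 is Xia's 8/28, contributing 19; the remaining 7 contribute 0. Total contributed: 19.
Cora keeps 19 and receives 3.6 × 19 × 1/28 = 2.44 from the planting fund, for a payoff of 21.44.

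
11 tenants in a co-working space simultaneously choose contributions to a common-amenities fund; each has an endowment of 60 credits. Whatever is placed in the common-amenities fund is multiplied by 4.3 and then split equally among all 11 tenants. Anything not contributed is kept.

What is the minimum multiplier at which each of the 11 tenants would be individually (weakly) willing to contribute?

A contributed unit returns (multiplier)/11 to its contributor.
This reaches 1 exactly when the multiplier is 11.

11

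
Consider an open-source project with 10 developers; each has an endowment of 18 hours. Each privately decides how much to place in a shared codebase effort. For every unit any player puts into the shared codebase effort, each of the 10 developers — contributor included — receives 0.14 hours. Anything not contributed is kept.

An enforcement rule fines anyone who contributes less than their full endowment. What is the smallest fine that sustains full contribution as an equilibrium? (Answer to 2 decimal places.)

15.48 hours

Given the others contribute fully, the best deviation is to contribute 0 (any partial contribution still incurs the fine and gives up units whose private return 0.14 is below 1).
Deviating from 18 to 0 saves 18 hours but forfeits the deviator's share of the drop in the shared codebase effort: 0.14 × 18 = 2.52.
So the deviation gain is 18 − 2.52 = 15.48, and the fine must be at least 15.48 hours to wipe it out.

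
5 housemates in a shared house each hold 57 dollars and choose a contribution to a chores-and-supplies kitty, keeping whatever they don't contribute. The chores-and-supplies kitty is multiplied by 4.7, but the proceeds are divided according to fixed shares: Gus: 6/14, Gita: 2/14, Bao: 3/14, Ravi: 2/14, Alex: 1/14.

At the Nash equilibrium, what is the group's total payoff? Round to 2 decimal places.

706.80 dollars

For player j, contributing a unit is worthwhile iff 4.7 × (j's share) ≥ 1, i.e. iff j's share is at least 0.2128.
Gus and Bao are above the threshold, contributing 57 each; the remaining 3 contribute 0. Total contributed: 114.
The chores-and-supplies kitty pays out 4.7 × 114 = 535.80 in total (split across the unequal shares, but the aggregate is all that matters for the group sum).
The 3 free-riders keep 57 each, adding 171. Group total = 171 + 535.80 = 706.80.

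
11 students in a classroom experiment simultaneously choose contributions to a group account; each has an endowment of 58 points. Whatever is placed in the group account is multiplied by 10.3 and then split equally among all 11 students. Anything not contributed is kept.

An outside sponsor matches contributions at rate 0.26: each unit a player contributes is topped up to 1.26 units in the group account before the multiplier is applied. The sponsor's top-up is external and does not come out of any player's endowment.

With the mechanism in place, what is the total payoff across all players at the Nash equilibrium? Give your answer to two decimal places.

The effective private return per unit is now 10.3 × 1.26 / 11 = 1.1798 > 1, so every player's dominant strategy flips to full contribution.
At the Nash equilibrium everyone contributes 58. Group total payoff = 10.3 × 1.26 × 638 = 8279.96.

8279.96 points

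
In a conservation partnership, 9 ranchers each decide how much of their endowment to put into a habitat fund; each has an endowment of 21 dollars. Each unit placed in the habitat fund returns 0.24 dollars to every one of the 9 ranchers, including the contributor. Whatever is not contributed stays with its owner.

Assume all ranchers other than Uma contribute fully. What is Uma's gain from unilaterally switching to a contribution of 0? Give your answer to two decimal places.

Switching from a contribution of 21 to 0 lets Uma keep an extra 21 dollars, but lowers the habitat fund by 21, which costs Uma their own share of that drop: 0.24 × 21 = 5.04.
Net gain = 21 − 5.04 = 15.96. The private return per contributed unit (0.24) is below 1, so free-riding is indeed the best response regardless of what the others do.

15.96 dollars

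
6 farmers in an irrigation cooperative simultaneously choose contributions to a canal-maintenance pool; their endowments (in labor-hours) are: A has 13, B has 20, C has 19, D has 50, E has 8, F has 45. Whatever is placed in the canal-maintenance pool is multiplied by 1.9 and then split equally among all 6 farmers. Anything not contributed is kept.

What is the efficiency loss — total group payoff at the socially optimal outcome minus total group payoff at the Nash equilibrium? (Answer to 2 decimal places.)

139.50 labor-hours

The private return per contributed unit is 1.9/6 = 0.3167 < 1 for every player regardless of endowment, so the Nash equilibrium is zero contribution and the group total is Σ E_j = 13 + 20 + 19 + 50 + 8 + 45 = 155.
Each contributed unit returns 1.900 to the group, so the social optimum is full contribution by everyone: group total = 1.900 × 155 = 294.50.
Efficiency loss = (1.900 − 1) × 155 = 139.50.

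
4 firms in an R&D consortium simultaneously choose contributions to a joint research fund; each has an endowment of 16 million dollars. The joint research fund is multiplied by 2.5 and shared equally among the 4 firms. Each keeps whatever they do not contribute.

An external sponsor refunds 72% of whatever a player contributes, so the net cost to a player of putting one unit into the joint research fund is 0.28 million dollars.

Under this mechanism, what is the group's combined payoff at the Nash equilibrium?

206.08 million dollars

With the mechanism, a contributed unit returns (2.5/4) / 0.28 = 2.2321 per unit of net cost to the contributor — now above 1 — so contributing fully is weakly dominant for every player.
At the Nash equilibrium everyone contributes 16. Group total payoff = 4 × (16 × 0.72 + 2.5 × 16) = 206.08.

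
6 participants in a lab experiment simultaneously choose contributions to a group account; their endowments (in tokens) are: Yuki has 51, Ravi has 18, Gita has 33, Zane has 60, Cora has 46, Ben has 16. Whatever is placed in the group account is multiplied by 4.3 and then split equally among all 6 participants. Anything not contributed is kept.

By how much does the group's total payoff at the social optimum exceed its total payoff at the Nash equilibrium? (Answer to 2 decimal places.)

739.20 tokens

The private return per contributed unit is 4.3/6 = 0.7167 < 1 for every player regardless of endowment, so the Nash equilibrium is zero contribution and the group total is Σ E_j = 51 + 18 + 33 + 60 + 46 + 16 = 224.
Each contributed unit returns 4.300 to the group, so the social optimum is full contribution by everyone: group total = 4.300 × 224 = 963.20.
Efficiency loss = (4.300 − 1) × 224 = 739.20.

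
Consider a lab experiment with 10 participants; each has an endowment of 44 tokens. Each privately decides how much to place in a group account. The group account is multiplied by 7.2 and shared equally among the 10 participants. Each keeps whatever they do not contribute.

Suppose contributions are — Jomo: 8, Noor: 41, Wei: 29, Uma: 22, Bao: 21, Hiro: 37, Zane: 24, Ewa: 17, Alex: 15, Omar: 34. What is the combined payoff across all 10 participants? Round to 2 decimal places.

1977.60 tokens

Total contributed: 8 + 41 + 29 + 22 + 21 + 37 + 24 + 17 + 15 + 34 = 248; total kept: 10 × 44 − 248 = 192.
The group account pays out 7.2 × 248 = 1785.60 in aggregate.
Group total = 192 + 1785.60 = 1977.60.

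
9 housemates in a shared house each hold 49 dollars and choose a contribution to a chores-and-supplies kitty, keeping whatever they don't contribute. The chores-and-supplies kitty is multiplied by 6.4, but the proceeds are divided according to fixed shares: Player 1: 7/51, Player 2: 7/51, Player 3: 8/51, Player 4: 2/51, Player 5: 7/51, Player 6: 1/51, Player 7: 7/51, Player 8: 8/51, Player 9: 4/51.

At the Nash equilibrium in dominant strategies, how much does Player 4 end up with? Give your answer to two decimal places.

73.60 dollars

Player j's private return per contributed unit is 6.4 × (j's share). Contributing is weakly dominant for j when that share is at least 1/6.4 = 0.1563, and contributing 0 is dominant otherwise.
Player 3 and Player 8 are above the threshold, contributing 49 each; the remaining 7 contribute 0. Total contributed: 98.
Player 4 keeps 49 and receives 6.4 × 98 × 2/51 = 24.60 from the chores-and-supplies kitty, for a payoff of 73.60.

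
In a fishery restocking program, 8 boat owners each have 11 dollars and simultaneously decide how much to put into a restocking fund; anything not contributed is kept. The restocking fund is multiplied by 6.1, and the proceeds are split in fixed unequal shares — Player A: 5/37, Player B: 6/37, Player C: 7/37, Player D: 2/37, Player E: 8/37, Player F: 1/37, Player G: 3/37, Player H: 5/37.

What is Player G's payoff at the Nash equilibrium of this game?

21.88 dollars

Each unit j contributes comes back to j as 6.1 × (j's share), so j prefers to contribute only if that share exceeds 1/6.1 = 0.1639; otherwise keeping the unit dominates.
Player C and Player E clear that bar, contributing 11 each; the remaining 6 contribute 0. Total contributed: 22.
Player G keeps 11 and receives 6.1 × 22 × 3/37 = 10.88 from the restocking fund, for a payoff of 21.88.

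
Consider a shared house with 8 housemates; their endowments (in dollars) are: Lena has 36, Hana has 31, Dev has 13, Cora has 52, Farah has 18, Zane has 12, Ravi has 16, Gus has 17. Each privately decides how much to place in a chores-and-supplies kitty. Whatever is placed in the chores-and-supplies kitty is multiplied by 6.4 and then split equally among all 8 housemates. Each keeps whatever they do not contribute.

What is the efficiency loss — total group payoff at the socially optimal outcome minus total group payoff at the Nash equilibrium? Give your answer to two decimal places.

The private return per contributed unit is 6.4/8 = 0.8000 < 1 for every player regardless of endowment, so the Nash equilibrium is zero contribution and the group total is Σ E_j = 36 + 31 + 13 + 52 + 18 + 12 + 16 + 17 = 195.
Each contributed unit returns 6.400 to the group, so the social optimum is full contribution by everyone: group total = 6.400 × 195 = 1248.00.
Efficiency loss = (6.400 − 1) × 195 = 1053.00.

1053.00 dollars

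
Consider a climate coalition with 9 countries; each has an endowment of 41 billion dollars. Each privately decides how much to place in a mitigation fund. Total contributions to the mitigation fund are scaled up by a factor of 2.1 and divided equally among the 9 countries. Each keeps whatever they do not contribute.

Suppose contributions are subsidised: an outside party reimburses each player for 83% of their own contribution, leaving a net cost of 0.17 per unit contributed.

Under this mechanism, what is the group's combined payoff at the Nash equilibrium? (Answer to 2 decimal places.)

Under the mechanism each unit contributed yields (2.1/9) / 0.17 = 1.3725 back to its contributor per unit of net cost, which exceeds 1, making full contribution the dominant choice for everyone.
At the Nash equilibrium everyone contributes 41. Group total payoff = 9 × (41 × 0.83 + 2.1 × 41) = 1081.17.

1081.17 billion dollars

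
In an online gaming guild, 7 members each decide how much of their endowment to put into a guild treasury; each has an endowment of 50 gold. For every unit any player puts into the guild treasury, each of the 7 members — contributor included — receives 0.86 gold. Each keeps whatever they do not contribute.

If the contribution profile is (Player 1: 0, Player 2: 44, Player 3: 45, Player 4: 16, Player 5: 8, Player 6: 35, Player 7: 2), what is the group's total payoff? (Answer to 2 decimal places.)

Total contributed: 0 + 44 + 45 + 16 + 8 + 35 + 2 = 150; total kept: 7 × 50 − 150 = 200.
The guild treasury pays out 0.86 × 7 × 150 = 903.00 in aggregate.
Group total = 200 + 903.00 = 1103.00.

1103.00 gold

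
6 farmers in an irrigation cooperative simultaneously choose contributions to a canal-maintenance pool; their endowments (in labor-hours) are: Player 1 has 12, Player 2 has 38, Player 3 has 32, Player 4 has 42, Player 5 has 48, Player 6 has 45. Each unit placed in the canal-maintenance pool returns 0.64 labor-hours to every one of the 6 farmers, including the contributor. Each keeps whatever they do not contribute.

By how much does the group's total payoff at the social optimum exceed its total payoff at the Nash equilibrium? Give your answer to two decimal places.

616.28 labor-hours

The private return per contributed unit is 0.64 < 1 for everyone, so the Nash equilibrium is zero contribution and the group total is Σ E_j = 12 + 38 + 32 + 42 + 48 + 45 = 217.
Each contributed unit returns 3.840 to the group, so the social optimum is full contribution by everyone: group total = 3.840 × 217 = 833.28.
Efficiency loss = (3.840 − 1) × 217 = 616.28.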